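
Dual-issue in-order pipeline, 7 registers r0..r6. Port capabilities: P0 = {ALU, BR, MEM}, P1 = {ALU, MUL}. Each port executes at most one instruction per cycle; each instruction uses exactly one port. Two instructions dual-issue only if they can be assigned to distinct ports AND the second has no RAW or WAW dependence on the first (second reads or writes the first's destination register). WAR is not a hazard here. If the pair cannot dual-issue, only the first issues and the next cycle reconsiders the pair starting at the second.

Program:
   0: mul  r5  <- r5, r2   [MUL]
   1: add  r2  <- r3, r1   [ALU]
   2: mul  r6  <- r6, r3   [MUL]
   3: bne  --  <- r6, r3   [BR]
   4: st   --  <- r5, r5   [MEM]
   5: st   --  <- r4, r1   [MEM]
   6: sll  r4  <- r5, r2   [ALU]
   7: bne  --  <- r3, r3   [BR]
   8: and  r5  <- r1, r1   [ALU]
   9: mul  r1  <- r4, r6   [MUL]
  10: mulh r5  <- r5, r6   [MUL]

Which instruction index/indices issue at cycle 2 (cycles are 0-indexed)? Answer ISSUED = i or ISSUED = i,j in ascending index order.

#0 head=0: mul;add i0,i1 dual
#1 head=2: mul i2 RAW r6
#2 head=3: bne i3 no-port BR/MEM
#3 head=4: st i4 no-port MEM/MEM
#4 head=5: st;sll i5,i6 dual
#5 head=7: bne;and i7,i8 dual
#6 head=9: mul i9 no-port MUL/MUL
#7 head=10: mulh i10 tail

ISSUED = 3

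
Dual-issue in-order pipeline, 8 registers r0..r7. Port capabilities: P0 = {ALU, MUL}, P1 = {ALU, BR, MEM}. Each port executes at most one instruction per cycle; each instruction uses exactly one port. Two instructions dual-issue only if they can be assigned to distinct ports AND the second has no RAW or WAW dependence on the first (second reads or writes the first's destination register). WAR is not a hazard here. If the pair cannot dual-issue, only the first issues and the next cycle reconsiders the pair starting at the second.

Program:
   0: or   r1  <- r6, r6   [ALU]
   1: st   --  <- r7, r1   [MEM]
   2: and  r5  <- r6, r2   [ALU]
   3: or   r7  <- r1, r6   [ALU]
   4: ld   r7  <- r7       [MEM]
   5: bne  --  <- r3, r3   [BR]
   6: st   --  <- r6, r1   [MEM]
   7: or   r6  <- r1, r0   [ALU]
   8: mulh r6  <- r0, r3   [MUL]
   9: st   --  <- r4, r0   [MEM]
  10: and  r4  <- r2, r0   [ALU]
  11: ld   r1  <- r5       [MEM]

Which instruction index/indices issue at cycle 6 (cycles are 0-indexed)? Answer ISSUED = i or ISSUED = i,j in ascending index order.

  cy0 -> i0 (or) RAW r1
  cy1 -> i1/i2 (st and) dual
  cy2 -> i3 (or) RAW+WAW r7
  cy3 -> i4 (ld) no-port MEM/BR
  cy4 -> i5 (bne) no-port BR/MEM
  cy5 -> i6/i7 (st or) dual
  cy6 -> i8/i9 (mulh st) dual
  cy7 -> i10/i11 (and ld) dual

ISSUED = 8,9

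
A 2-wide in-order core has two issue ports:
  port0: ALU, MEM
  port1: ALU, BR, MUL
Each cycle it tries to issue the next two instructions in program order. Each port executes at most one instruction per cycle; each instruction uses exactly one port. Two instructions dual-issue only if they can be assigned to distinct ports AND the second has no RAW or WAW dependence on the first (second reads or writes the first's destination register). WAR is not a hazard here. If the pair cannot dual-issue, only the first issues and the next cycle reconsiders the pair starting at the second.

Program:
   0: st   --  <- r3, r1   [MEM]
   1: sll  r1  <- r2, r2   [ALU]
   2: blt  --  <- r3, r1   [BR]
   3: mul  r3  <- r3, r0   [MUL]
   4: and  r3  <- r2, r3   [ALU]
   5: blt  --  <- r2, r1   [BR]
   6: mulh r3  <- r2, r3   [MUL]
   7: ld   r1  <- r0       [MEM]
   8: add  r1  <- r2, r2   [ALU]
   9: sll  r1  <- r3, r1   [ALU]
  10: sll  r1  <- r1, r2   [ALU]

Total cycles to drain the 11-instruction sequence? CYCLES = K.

CYCLES = 8

c0: i0&i1 st.MEM sll.ALU  2-wide
c1: i2 blt.BR  no-port BR/MUL
c2: i3 mul.MUL  RAW+WAW r3
c3: i4&i5 and.ALU blt.BR  2-wide
c4: i6&i7 mulh.MUL ld.MEM  2-wide
c5: i8 add.ALU  RAW+WAW r1
c6: i9 sll.ALU  RAW+WAW r1
c7: i10 sll.ALU  tail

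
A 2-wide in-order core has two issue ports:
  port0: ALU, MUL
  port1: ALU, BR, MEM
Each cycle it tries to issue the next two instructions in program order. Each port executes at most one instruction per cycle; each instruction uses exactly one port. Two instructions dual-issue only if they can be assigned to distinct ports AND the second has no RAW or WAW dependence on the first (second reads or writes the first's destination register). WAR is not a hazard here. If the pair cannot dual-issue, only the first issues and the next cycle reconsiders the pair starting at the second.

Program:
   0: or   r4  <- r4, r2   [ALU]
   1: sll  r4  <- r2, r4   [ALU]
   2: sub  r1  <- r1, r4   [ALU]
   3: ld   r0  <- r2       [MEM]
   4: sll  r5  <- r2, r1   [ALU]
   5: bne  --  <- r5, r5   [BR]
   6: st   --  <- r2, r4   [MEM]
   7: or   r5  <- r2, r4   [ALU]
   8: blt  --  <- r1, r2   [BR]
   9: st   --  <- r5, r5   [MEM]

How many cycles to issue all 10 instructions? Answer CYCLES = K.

CYCLES = 8

t=0 i0:or.ALU ; RAW+WAW r4
t=1 i1:sll.ALU ; RAW r4
t=2 i2+i3:sub.ALU+ld.MEM ; pair
t=3 i4:sll.ALU ; RAW r5
t=4 i5:bne.BR ; no-port BR/MEM
t=5 i6+i7:st.MEM+or.ALU ; pair
t=6 i8:blt.BR ; no-port BR/MEM
t=7 i9:st.MEM ; tail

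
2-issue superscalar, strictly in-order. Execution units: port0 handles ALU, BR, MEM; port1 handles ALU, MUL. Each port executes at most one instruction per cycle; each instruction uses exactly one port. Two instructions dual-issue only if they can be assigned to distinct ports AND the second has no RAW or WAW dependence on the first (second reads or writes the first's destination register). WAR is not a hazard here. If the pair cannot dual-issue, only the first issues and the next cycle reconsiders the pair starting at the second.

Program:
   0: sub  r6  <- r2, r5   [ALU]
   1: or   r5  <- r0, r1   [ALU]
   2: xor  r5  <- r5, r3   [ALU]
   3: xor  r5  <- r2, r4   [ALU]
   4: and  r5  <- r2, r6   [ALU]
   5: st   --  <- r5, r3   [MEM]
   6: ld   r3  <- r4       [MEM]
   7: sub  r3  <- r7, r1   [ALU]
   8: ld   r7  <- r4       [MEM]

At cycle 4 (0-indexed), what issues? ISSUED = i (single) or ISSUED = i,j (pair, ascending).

[0] i0&i1  sub/or  -- pair
[1] i2  xor  -- WAW r5
[2] i3  xor  -- WAW r5
[3] i4  and  -- RAW r5
[4] i5  st  -- no-port MEM/MEM
[5] i6  ld  -- WAW r3
[6] i7&i8  sub/ld  -- pair

ISSUED = 5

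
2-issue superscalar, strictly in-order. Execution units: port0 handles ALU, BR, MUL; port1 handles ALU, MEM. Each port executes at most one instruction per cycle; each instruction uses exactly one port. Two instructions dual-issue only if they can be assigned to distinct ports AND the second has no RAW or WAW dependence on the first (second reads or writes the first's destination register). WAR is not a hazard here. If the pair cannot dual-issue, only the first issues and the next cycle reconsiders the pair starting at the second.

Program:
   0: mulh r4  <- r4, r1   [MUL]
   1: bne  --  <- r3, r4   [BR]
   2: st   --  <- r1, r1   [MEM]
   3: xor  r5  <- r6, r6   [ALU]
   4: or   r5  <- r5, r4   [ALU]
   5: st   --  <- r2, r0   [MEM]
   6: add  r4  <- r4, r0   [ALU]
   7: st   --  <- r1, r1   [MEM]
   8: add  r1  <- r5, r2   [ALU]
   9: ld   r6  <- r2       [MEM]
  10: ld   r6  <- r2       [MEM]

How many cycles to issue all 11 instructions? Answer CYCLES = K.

CYCLES = 7

  cy0 -> i0 (mulh.MUL) no-port MUL/BR
  cy1 -> i1,i2 (bne.BR/st.MEM) dual
  cy2 -> i3 (xor.ALU) RAW+WAW r5
  cy3 -> i4,i5 (or.ALU/st.MEM) dual
  cy4 -> i6,i7 (add.ALU/st.MEM) dual
  cy5 -> i8,i9 (add.ALU/ld.MEM) dual
  cy6 -> i10 (ld.MEM) tail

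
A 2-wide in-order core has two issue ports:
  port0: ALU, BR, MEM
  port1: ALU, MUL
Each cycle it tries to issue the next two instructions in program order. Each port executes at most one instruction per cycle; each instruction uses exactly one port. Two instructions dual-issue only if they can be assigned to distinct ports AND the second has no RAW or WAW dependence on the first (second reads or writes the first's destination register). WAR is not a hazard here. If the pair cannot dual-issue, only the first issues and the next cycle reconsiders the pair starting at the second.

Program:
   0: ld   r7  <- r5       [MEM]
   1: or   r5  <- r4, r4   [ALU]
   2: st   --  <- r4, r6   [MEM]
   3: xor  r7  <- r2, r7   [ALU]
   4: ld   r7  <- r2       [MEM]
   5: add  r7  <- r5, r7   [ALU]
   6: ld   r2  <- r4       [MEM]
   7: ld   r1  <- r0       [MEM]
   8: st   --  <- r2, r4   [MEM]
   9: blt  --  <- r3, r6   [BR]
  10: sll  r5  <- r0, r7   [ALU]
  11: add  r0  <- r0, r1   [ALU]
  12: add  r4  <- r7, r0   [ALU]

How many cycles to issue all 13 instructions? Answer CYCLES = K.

CYCLES = 9

  cy0 -> i0+i1 (ld+or) dual
  cy1 -> i2+i3 (st+xor) dual
  cy2 -> i4 (ld) RAW+WAW r7
  cy3 -> i5+i6 (add+ld) dual
  cy4 -> i7 (ld) no-port MEM/MEM
  cy5 -> i8 (st) no-port MEM/BR
  cy6 -> i9+i10 (blt+sll) dual
  cy7 -> i11 (add) RAW r0
  cy8 -> i12 (add) tail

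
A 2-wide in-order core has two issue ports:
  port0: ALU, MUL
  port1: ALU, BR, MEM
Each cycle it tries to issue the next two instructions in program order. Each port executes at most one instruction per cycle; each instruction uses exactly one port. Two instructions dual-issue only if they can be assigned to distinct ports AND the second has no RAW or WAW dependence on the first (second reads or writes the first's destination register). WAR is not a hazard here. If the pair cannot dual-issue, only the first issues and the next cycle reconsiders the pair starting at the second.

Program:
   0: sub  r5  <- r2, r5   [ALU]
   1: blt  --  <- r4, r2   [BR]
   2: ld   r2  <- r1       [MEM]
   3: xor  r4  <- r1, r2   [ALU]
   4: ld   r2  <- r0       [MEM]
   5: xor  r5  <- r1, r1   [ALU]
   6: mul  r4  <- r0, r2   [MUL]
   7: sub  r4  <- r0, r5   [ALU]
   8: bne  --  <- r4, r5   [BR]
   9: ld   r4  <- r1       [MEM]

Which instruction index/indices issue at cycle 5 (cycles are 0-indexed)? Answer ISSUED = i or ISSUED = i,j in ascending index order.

#0 head=0: sub+blt i0,i1 pair
#1 head=2: ld i2 RAW r2
#2 head=3: xor+ld i3,i4 pair
#3 head=5: xor+mul i5,i6 pair
#4 head=7: sub i7 RAW r4
#5 head=8: bne i8 no-port BR/MEM
#6 head=9: ld i9 tail

ISSUED = 8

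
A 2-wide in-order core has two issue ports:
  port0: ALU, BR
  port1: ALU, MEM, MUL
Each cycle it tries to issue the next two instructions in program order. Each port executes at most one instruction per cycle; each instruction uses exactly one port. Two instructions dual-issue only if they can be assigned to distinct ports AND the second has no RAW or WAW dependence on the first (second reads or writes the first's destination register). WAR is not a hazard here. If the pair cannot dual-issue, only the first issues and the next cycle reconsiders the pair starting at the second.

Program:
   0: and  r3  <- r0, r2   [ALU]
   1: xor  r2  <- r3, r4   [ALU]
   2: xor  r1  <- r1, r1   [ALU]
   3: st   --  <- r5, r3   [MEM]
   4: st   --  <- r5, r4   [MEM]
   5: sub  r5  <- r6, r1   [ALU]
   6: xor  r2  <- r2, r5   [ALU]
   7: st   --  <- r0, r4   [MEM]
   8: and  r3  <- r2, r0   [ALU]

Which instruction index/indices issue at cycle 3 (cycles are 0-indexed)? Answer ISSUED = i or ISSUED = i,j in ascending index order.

ISSUED = 4,5

c0: i0 and.ALU  RAW r3
c1: i1+i2 xor.ALU/xor.ALU  pair
c2: i3 st.MEM  no-port MEM/MEM
c3: i4+i5 st.MEM/sub.ALU  pair
c4: i6+i7 xor.ALU/st.MEM  pair
c5: i8 and.ALU  tail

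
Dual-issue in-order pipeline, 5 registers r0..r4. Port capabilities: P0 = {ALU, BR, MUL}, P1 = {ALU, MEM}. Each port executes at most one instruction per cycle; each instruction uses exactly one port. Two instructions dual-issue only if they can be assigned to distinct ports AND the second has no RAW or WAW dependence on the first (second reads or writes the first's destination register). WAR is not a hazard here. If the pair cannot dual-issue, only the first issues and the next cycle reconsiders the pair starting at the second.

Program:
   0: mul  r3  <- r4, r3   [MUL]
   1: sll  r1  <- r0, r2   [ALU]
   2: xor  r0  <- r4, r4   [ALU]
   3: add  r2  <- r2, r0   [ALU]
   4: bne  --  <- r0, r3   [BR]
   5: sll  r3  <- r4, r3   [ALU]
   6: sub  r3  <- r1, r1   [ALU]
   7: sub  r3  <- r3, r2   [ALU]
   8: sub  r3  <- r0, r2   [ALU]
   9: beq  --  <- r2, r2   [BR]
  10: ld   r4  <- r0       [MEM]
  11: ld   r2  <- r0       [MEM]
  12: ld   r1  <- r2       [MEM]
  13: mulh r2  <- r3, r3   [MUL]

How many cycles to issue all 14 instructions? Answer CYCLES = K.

#0 head=0: mul.MUL+sll.ALU i0,i1 dual
#1 head=2: xor.ALU i2 RAW r0
#2 head=3: add.ALU+bne.BR i3,i4 dual
#3 head=5: sll.ALU i5 WAW r3
#4 head=6: sub.ALU i6 RAW+WAW r3
#5 head=7: sub.ALU i7 WAW r3
#6 head=8: sub.ALU+beq.BR i8,i9 dual
#7 head=10: ld.MEM i10 no-port MEM/MEM
#8 head=11: ld.MEM i11 no-port MEM/MEM
#9 head=12: ld.MEM+mulh.MUL i12,i13 dual

CYCLES = 10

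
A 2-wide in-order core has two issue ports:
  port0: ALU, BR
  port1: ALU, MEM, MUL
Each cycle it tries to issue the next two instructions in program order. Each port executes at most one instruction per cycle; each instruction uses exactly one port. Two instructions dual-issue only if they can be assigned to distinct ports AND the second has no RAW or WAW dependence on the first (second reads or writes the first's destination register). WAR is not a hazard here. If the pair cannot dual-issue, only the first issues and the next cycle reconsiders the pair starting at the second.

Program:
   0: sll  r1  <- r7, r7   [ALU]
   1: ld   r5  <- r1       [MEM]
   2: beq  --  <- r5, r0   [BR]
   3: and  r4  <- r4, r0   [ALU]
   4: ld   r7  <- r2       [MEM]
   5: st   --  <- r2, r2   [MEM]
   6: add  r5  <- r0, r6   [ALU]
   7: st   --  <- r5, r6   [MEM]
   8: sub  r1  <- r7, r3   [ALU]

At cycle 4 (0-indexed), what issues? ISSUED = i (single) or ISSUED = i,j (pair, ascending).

0. sll @i0  | RAW r1
1. ld @i1  | RAW r5
2. beq/and @i2+i3  | pair
3. ld @i4  | no-port MEM/MEM
4. st/add @i5+i6  | pair
5. st/sub @i7+i8  | pair

ISSUED = 5,6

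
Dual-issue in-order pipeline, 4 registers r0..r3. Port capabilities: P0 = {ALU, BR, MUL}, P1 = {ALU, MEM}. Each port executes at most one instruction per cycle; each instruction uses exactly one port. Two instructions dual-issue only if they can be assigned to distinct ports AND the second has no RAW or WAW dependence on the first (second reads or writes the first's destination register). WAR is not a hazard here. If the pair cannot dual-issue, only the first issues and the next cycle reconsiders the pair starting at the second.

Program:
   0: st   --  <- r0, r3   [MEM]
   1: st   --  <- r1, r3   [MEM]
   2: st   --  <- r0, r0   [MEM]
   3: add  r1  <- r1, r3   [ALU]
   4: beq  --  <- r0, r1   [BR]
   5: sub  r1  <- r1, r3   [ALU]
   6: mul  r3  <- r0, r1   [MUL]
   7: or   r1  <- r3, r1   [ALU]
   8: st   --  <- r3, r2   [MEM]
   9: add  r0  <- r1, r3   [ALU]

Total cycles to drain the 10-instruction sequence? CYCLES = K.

t=0 i0:st ; no-port MEM/MEM
t=1 i1:st ; no-port MEM/MEM
t=2 i2+i3:st+add ; dual
t=3 i4+i5:beq+sub ; dual
t=4 i6:mul ; RAW r3
t=5 i7+i8:or+st ; dual
t=6 i9:add ; tail

CYCLES = 7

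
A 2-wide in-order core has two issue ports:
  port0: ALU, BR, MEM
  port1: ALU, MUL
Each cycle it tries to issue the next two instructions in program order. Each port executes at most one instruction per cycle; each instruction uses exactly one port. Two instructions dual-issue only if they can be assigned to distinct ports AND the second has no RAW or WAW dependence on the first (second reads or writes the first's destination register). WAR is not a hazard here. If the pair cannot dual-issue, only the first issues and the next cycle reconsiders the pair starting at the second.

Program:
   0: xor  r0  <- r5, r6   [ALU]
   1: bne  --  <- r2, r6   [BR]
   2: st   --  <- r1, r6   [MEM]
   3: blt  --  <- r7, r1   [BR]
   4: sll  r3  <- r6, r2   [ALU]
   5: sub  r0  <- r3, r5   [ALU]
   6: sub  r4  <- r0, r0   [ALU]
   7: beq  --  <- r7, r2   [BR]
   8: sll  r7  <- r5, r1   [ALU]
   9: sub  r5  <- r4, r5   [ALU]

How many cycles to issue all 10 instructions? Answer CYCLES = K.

CYCLES = 6

0. xor.ALU/bne.BR @i0/i1  | dual
1. st.MEM @i2  | no-port MEM/BR
2. blt.BR/sll.ALU @i3/i4  | dual
3. sub.ALU @i5  | RAW r0
4. sub.ALU/beq.BR @i6/i7  | dual
5. sll.ALU/sub.ALU @i8/i9  | dual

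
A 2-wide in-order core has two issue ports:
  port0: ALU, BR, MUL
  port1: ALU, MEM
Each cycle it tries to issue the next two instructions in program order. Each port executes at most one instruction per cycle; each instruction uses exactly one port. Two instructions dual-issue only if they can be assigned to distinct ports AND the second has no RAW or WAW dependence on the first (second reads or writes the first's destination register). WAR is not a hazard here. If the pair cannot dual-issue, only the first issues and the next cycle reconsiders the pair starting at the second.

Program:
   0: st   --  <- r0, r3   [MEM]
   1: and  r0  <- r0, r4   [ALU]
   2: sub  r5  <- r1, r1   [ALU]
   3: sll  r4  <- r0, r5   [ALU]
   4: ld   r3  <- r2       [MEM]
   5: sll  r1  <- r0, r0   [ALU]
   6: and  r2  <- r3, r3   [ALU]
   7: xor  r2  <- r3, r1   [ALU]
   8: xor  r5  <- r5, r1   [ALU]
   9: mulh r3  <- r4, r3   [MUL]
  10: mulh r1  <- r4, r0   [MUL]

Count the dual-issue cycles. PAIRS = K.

c0: i0+i1 st.MEM/and.ALU  pair
c1: i2 sub.ALU  RAW r5
c2: i3+i4 sll.ALU/ld.MEM  pair
c3: i5+i6 sll.ALU/and.ALU  pair
c4: i7+i8 xor.ALU/xor.ALU  pair
c5: i9 mulh.MUL  no-port MUL/MUL
c6: i10 mulh.MUL  tail

PAIRS = 4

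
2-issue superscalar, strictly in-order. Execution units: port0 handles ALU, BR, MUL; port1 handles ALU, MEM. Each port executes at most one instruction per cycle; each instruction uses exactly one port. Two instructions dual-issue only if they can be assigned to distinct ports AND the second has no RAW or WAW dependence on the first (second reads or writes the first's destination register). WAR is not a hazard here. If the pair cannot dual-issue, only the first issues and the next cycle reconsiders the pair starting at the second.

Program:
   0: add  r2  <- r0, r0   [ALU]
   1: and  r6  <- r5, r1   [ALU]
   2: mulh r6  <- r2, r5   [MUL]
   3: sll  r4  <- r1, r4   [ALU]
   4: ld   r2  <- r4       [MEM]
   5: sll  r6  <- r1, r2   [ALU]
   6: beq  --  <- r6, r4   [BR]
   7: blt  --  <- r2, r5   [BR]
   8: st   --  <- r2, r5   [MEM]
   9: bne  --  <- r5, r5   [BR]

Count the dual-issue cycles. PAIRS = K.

PAIRS = 3

t=0 i0&i1:add.ALU;and.ALU ; pair
t=1 i2&i3:mulh.MUL;sll.ALU ; pair
t=2 i4:ld.MEM ; RAW r2
t=3 i5:sll.ALU ; RAW r6
t=4 i6:beq.BR ; no-port BR/BR
t=5 i7&i8:blt.BR;st.MEM ; pair
t=6 i9:bne.BR ; tail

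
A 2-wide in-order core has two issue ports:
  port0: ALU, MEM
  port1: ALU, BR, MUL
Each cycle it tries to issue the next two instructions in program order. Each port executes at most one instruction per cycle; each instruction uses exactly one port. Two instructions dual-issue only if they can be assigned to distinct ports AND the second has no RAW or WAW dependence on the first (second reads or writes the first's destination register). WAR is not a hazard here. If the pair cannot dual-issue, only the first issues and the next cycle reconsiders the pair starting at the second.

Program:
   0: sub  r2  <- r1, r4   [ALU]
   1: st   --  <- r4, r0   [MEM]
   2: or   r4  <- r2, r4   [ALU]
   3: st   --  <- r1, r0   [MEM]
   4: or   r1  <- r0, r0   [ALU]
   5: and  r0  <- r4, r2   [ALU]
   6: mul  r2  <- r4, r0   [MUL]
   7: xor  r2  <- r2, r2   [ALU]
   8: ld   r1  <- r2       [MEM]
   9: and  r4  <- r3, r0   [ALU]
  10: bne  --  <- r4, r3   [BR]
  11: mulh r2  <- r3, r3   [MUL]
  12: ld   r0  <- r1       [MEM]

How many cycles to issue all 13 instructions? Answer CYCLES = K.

CYCLES = 8

#0 head=0: sub/st i0/i1 dual
#1 head=2: or/st i2/i3 dual
#2 head=4: or/and i4/i5 dual
#3 head=6: mul i6 RAW+WAW r2
#4 head=7: xor i7 RAW r2
#5 head=8: ld/and i8/i9 dual
#6 head=10: bne i10 no-port BR/MUL
#7 head=11: mulh/ld i11/i12 dual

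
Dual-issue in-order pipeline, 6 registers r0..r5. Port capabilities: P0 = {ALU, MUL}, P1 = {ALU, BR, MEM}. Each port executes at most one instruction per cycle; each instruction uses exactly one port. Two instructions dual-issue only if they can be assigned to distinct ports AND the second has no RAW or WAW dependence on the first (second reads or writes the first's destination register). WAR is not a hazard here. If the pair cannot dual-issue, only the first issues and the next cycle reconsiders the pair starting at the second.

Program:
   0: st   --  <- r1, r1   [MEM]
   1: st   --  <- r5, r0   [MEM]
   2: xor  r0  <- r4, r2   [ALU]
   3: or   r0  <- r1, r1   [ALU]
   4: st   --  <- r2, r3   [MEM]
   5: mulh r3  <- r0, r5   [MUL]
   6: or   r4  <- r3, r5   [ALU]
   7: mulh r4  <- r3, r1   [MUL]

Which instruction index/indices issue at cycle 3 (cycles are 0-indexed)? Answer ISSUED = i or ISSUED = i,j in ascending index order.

[0] i0  st  -- no-port MEM/MEM
[1] i1+i2  st/xor  -- pair
[2] i3+i4  or/st  -- pair
[3] i5  mulh  -- RAW r3
[4] i6  or  -- WAW r4
[5] i7  mulh  -- tail

ISSUED = 5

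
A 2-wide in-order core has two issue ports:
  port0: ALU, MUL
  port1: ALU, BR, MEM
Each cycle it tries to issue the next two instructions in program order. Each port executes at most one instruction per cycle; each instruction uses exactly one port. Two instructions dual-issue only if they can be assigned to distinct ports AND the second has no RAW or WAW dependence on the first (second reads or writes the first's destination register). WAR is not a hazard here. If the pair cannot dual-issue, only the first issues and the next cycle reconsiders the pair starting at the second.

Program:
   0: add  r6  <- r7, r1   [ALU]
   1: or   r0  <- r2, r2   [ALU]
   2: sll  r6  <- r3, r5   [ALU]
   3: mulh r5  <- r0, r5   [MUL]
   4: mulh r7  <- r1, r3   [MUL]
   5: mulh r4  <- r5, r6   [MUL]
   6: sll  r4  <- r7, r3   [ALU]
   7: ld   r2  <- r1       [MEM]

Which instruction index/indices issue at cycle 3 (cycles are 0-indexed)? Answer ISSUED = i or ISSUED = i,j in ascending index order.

c0: i0/i1 add.ALU+or.ALU  dual
c1: i2/i3 sll.ALU+mulh.MUL  dual
c2: i4 mulh.MUL  no-port MUL/MUL
c3: i5 mulh.MUL  WAW r4
c4: i6/i7 sll.ALU+ld.MEM  dual

ISSUED = 5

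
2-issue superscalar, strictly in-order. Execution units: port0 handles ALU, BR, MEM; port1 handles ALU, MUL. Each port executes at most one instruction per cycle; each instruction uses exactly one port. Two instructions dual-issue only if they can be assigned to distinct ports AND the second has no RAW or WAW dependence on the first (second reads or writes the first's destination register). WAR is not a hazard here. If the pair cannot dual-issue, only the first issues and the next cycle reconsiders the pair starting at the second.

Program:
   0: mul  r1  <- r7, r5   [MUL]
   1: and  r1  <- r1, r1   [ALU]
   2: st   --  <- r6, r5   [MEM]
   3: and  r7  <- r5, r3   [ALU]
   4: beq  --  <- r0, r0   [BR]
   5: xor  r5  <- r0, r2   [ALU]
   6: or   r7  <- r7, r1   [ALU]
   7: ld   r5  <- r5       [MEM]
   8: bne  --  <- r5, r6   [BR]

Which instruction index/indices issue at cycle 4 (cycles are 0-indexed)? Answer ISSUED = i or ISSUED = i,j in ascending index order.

ISSUED = 7

[0] i0  mul  -- RAW+WAW r1
[1] i1+i2  and/st  -- dual
[2] i3+i4  and/beq  -- dual
[3] i5+i6  xor/or  -- dual
[4] i7  ld  -- no-port MEM/BR
[5] i8  bne  -- tail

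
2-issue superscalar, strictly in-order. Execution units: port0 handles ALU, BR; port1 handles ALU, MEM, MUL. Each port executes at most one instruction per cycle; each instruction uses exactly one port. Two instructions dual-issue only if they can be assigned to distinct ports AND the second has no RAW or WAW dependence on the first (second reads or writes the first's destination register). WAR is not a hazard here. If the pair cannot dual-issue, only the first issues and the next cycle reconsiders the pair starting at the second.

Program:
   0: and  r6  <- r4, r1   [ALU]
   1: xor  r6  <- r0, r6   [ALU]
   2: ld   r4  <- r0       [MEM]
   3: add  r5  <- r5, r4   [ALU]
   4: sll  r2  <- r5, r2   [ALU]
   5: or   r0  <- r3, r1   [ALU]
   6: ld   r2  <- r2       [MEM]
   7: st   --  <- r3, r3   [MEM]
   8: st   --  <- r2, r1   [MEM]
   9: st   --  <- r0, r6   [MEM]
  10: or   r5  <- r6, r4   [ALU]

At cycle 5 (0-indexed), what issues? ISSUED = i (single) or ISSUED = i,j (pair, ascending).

ISSUED = 7

c0: i0 and  RAW+WAW r6
c1: i1+i2 xor+ld  2-wide
c2: i3 add  RAW r5
c3: i4+i5 sll+or  2-wide
c4: i6 ld  no-port MEM/MEM
c5: i7 st  no-port MEM/MEM
c6: i8 st  no-port MEM/MEM
c7: i9+i10 st+or  2-wide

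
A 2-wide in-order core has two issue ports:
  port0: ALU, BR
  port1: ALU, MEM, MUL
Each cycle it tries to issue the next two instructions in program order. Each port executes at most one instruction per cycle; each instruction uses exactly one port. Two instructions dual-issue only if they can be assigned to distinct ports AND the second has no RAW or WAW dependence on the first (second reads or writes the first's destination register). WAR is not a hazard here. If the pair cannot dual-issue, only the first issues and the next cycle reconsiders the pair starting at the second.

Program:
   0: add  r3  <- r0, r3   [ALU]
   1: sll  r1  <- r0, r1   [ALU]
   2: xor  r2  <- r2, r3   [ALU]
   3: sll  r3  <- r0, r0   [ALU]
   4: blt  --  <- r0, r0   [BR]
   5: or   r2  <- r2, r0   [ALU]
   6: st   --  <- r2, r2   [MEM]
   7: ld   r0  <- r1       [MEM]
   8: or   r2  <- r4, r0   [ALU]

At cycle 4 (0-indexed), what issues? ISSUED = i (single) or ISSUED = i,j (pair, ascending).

ISSUED = 7

0. add/sll @i0,i1  | 2-wide
1. xor/sll @i2,i3  | 2-wide
2. blt/or @i4,i5  | 2-wide
3. st @i6  | no-port MEM/MEM
4. ld @i7  | RAW r0
5. or @i8  | tail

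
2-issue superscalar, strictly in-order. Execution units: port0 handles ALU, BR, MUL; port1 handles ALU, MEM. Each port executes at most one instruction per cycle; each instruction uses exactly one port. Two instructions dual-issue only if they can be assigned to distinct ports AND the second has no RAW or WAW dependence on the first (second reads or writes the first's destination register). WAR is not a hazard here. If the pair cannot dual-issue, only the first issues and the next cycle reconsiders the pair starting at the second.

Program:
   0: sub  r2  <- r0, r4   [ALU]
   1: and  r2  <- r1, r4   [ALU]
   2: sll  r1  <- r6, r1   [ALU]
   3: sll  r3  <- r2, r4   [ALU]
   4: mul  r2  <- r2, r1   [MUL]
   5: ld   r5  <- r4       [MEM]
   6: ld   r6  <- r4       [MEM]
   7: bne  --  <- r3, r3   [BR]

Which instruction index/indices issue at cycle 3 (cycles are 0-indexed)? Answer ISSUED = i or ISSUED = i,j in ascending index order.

ISSUED = 5

  cy0 -> i0 (sub) WAW r2
  cy1 -> i1&i2 (and sll) dual
  cy2 -> i3&i4 (sll mul) dual
  cy3 -> i5 (ld) no-port MEM/MEM
  cy4 -> i6&i7 (ld bne) dual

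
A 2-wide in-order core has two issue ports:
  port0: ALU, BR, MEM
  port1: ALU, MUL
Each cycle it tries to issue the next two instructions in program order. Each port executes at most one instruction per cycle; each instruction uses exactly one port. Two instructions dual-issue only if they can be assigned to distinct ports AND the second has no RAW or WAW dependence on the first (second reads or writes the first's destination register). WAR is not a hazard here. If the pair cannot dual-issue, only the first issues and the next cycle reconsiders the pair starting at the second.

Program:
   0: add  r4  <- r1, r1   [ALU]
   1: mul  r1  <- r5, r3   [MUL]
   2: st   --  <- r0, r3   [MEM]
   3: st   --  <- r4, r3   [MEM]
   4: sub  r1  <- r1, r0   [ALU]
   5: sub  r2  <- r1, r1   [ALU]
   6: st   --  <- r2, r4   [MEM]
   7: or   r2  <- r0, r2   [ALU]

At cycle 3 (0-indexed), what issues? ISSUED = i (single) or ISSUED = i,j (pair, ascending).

[0] i0/i1  add.ALU mul.MUL  -- 2-wide
[1] i2  st.MEM  -- no-port MEM/MEM
[2] i3/i4  st.MEM sub.ALU  -- 2-wide
[3] i5  sub.ALU  -- RAW r2
[4] i6/i7  st.MEM or.ALU  -- 2-wide

ISSUED = 5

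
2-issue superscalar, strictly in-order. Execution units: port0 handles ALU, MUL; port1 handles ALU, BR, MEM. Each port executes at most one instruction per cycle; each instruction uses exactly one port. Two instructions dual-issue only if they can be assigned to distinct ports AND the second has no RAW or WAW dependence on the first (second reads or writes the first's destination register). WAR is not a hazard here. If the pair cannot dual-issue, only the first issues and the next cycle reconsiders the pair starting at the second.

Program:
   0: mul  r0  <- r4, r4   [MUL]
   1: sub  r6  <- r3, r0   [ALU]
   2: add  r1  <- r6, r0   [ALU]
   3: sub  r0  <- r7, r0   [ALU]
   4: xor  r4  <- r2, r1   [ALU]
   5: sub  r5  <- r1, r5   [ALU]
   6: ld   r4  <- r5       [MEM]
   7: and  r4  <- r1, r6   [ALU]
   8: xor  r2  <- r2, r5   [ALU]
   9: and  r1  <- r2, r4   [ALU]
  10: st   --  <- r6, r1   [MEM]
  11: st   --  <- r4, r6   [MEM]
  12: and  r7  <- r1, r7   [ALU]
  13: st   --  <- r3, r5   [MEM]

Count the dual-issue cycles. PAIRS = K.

t=0 i0:mul.MUL ; RAW r0
t=1 i1:sub.ALU ; RAW r6
t=2 i2+i3:add.ALU+sub.ALU ; 2-wide
t=3 i4+i5:xor.ALU+sub.ALU ; 2-wide
t=4 i6:ld.MEM ; WAW r4
t=5 i7+i8:and.ALU+xor.ALU ; 2-wide
t=6 i9:and.ALU ; RAW r1
t=7 i10:st.MEM ; no-port MEM/MEM
t=8 i11+i12:st.MEM+and.ALU ; 2-wide
t=9 i13:st.MEM ; tail

PAIRS = 4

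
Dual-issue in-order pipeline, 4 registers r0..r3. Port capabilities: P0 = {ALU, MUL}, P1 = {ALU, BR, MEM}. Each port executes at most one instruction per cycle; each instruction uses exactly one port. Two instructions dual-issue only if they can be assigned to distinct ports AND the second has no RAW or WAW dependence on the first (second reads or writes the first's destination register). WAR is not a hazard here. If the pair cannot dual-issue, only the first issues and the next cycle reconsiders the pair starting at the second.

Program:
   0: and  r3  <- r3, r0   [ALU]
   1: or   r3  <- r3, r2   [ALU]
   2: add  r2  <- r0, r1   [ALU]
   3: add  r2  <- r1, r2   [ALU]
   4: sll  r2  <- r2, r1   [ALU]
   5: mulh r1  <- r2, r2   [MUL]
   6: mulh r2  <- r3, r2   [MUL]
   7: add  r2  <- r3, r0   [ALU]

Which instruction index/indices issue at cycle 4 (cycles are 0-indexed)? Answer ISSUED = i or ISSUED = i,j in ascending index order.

0. and @i0  | RAW+WAW r3
1. or add @i1&i2  | pair
2. add @i3  | RAW+WAW r2
3. sll @i4  | RAW r2
4. mulh @i5  | no-port MUL/MUL
5. mulh @i6  | WAW r2
6. add @i7  | tail

ISSUED = 5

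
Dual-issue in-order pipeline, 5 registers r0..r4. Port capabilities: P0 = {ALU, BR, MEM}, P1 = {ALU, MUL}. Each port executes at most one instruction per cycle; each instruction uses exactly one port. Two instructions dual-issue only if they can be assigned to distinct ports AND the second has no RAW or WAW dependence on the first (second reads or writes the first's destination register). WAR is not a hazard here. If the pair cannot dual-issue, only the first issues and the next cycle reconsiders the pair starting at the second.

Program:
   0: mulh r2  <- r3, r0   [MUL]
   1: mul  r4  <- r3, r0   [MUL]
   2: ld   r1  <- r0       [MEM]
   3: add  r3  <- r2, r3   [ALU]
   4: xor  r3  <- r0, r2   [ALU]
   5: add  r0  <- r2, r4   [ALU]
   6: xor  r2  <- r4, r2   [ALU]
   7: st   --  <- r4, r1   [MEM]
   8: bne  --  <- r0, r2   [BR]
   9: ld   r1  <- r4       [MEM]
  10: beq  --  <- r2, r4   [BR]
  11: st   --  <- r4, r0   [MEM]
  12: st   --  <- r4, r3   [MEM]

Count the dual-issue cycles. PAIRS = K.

t=0 i0:mulh.MUL ; no-port MUL/MUL
t=1 i1&i2:mul.MUL;ld.MEM ; pair
t=2 i3:add.ALU ; WAW r3
t=3 i4&i5:xor.ALU;add.ALU ; pair
t=4 i6&i7:xor.ALU;st.MEM ; pair
t=5 i8:bne.BR ; no-port BR/MEM
t=6 i9:ld.MEM ; no-port MEM/BR
t=7 i10:beq.BR ; no-port BR/MEM
t=8 i11:st.MEM ; no-port MEM/MEM
t=9 i12:st.MEM ; tail

PAIRS = 3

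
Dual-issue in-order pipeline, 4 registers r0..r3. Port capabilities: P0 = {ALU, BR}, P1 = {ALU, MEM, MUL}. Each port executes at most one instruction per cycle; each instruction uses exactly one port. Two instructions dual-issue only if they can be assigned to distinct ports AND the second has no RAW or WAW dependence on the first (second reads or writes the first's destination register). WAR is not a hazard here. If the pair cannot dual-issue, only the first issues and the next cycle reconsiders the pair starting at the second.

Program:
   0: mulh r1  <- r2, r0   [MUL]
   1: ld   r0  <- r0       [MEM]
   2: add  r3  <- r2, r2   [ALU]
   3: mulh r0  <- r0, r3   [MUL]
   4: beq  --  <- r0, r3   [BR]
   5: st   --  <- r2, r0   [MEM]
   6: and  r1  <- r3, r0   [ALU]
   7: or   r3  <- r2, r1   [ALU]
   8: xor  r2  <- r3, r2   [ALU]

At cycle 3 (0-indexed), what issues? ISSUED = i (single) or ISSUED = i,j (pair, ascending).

ISSUED = 4,5

0. mulh @i0  | no-port MUL/MEM
1. ld+add @i1&i2  | dual
2. mulh @i3  | RAW r0
3. beq+st @i4&i5  | dual
4. and @i6  | RAW r1
5. or @i7  | RAW r3
6. xor @i8  | tail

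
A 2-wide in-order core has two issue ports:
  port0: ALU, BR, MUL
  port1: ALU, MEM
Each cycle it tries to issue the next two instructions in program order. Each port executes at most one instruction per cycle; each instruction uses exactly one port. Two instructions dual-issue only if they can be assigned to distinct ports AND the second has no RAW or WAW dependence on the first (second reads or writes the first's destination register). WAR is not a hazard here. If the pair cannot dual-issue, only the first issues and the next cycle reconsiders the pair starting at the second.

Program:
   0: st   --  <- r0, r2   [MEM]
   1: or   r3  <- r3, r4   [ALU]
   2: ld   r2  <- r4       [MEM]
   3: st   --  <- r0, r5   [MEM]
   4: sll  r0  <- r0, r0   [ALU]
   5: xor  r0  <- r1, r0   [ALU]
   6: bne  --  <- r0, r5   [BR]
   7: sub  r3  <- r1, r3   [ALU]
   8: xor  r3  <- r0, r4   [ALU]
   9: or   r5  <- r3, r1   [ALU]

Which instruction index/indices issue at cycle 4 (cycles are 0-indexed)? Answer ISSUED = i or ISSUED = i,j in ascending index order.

ISSUED = 6,7

[0] i0,i1  st.MEM;or.ALU  -- pair
[1] i2  ld.MEM  -- no-port MEM/MEM
[2] i3,i4  st.MEM;sll.ALU  -- pair
[3] i5  xor.ALU  -- RAW r0
[4] i6,i7  bne.BR;sub.ALU  -- pair
[5] i8  xor.ALU  -- RAW r3
[6] i9  or.ALU  -- tail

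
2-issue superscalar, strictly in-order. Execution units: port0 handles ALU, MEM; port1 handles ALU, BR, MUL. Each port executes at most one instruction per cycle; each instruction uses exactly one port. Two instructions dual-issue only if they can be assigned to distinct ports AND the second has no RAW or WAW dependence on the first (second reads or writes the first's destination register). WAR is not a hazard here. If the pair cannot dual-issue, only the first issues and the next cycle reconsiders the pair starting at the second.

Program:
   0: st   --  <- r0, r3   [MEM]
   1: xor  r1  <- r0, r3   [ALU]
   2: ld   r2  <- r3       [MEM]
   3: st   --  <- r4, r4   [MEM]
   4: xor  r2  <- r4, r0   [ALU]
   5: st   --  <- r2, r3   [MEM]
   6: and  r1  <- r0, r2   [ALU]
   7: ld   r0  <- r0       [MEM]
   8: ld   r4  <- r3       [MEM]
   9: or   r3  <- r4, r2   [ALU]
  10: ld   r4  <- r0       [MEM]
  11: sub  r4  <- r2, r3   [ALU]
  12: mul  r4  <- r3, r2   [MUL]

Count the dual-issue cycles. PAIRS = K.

t=0 i0&i1:st;xor ; 2-wide
t=1 i2:ld ; no-port MEM/MEM
t=2 i3&i4:st;xor ; 2-wide
t=3 i5&i6:st;and ; 2-wide
t=4 i7:ld ; no-port MEM/MEM
t=5 i8:ld ; RAW r4
t=6 i9&i10:or;ld ; 2-wide
t=7 i11:sub ; WAW r4
t=8 i12:mul ; tail

PAIRS = 4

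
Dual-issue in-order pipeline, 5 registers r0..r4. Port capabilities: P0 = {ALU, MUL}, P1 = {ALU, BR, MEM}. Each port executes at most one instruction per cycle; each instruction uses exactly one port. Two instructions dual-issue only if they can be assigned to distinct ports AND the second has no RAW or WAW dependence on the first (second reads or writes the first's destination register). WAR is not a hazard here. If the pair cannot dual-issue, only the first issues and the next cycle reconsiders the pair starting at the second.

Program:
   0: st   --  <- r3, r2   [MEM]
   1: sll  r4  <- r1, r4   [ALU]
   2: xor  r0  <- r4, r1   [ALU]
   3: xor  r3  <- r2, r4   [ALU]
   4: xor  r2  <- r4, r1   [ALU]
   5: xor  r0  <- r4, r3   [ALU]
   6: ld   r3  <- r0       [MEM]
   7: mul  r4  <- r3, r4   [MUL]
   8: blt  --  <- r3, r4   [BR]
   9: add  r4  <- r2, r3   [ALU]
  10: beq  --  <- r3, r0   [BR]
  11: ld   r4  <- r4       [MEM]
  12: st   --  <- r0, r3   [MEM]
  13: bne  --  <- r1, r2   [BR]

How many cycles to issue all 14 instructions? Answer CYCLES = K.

#0 head=0: st;sll i0,i1 pair
#1 head=2: xor;xor i2,i3 pair
#2 head=4: xor;xor i4,i5 pair
#3 head=6: ld i6 RAW r3
#4 head=7: mul i7 RAW r4
#5 head=8: blt;add i8,i9 pair
#6 head=10: beq i10 no-port BR/MEM
#7 head=11: ld i11 no-port MEM/MEM
#8 head=12: st i12 no-port MEM/BR
#9 head=13: bne i13 tail

CYCLES = 10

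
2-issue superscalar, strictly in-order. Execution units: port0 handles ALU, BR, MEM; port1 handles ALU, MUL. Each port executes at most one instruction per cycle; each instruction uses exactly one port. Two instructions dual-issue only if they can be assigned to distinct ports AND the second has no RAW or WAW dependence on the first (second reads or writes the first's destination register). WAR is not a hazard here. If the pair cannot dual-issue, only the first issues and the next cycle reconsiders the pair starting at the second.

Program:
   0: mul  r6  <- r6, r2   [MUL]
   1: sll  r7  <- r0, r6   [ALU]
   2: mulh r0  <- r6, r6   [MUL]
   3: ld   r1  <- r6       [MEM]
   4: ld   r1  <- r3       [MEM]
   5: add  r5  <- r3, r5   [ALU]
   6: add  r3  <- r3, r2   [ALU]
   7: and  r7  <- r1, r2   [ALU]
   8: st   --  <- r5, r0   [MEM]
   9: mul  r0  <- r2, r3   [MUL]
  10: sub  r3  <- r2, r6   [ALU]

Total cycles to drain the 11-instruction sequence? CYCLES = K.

0. mul @i0  | RAW r6
1. sll mulh @i1&i2  | dual
2. ld @i3  | no-port MEM/MEM
3. ld add @i4&i5  | dual
4. add and @i6&i7  | dual
5. st mul @i8&i9  | dual
6. sub @i10  | tail

CYCLES = 7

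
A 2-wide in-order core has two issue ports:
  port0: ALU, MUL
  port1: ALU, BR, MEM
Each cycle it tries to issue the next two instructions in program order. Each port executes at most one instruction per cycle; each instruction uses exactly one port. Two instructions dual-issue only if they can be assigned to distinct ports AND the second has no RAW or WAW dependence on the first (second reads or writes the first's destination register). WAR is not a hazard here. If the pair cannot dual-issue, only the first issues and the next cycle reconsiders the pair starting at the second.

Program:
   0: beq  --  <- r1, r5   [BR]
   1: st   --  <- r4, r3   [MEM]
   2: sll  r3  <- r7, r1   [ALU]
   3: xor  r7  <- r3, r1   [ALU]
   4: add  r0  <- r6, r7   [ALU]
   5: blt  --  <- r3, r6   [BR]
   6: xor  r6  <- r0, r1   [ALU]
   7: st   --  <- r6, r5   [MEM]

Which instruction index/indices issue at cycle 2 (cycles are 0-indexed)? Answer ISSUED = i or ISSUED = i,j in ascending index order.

ISSUED = 3

  cy0 -> i0 (beq) no-port BR/MEM
  cy1 -> i1&i2 (st+sll) 2-wide
  cy2 -> i3 (xor) RAW r7
  cy3 -> i4&i5 (add+blt) 2-wide
  cy4 -> i6 (xor) RAW r6
  cy5 -> i7 (st) tail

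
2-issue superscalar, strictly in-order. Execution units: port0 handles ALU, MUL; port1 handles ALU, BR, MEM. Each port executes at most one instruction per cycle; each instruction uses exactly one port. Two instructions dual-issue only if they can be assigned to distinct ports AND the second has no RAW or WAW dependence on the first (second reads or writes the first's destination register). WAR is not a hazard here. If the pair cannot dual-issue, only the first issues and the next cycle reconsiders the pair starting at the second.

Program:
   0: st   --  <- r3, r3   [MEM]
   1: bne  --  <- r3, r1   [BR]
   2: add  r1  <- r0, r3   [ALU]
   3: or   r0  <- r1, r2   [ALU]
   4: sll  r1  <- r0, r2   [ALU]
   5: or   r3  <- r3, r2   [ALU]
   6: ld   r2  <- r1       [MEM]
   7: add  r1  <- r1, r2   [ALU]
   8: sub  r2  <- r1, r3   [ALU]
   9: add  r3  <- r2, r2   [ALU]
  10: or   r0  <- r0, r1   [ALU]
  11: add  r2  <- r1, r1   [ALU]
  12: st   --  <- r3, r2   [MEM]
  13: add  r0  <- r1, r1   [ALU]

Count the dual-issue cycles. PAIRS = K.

PAIRS = 4

[0] i0  st.MEM  -- no-port MEM/BR
[1] i1+i2  bne.BR+add.ALU  -- pair
[2] i3  or.ALU  -- RAW r0
[3] i4+i5  sll.ALU+or.ALU  -- pair
[4] i6  ld.MEM  -- RAW r2
[5] i7  add.ALU  -- RAW r1
[6] i8  sub.ALU  -- RAW r2
[7] i9+i10  add.ALU+or.ALU  -- pair
[8] i11  add.ALU  -- RAW r2
[9] i12+i13  st.MEM+add.ALU  -- pair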